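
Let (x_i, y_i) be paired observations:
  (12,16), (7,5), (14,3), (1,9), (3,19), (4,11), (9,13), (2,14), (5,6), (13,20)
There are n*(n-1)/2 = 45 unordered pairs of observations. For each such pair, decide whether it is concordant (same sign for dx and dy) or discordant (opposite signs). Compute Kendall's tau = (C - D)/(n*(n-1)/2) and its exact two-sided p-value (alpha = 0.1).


Step 1: Enumerate the 45 unordered pairs (i,j) with i<j and classify each by sign(x_j-x_i) * sign(y_j-y_i).
  (1,2):dx=-5,dy=-11->C; (1,3):dx=+2,dy=-13->D; (1,4):dx=-11,dy=-7->C; (1,5):dx=-9,dy=+3->D
  (1,6):dx=-8,dy=-5->C; (1,7):dx=-3,dy=-3->C; (1,8):dx=-10,dy=-2->C; (1,9):dx=-7,dy=-10->C
  (1,10):dx=+1,dy=+4->C; (2,3):dx=+7,dy=-2->D; (2,4):dx=-6,dy=+4->D; (2,5):dx=-4,dy=+14->D
  (2,6):dx=-3,dy=+6->D; (2,7):dx=+2,dy=+8->C; (2,8):dx=-5,dy=+9->D; (2,9):dx=-2,dy=+1->D
  (2,10):dx=+6,dy=+15->C; (3,4):dx=-13,dy=+6->D; (3,5):dx=-11,dy=+16->D; (3,6):dx=-10,dy=+8->D
  (3,7):dx=-5,dy=+10->D; (3,8):dx=-12,dy=+11->D; (3,9):dx=-9,dy=+3->D; (3,10):dx=-1,dy=+17->D
  (4,5):dx=+2,dy=+10->C; (4,6):dx=+3,dy=+2->C; (4,7):dx=+8,dy=+4->C; (4,8):dx=+1,dy=+5->C
  (4,9):dx=+4,dy=-3->D; (4,10):dx=+12,dy=+11->C; (5,6):dx=+1,dy=-8->D; (5,7):dx=+6,dy=-6->D
  (5,8):dx=-1,dy=-5->C; (5,9):dx=+2,dy=-13->D; (5,10):dx=+10,dy=+1->C; (6,7):dx=+5,dy=+2->C
  (6,8):dx=-2,dy=+3->D; (6,9):dx=+1,dy=-5->D; (6,10):dx=+9,dy=+9->C; (7,8):dx=-7,dy=+1->D
  (7,9):dx=-4,dy=-7->C; (7,10):dx=+4,dy=+7->C; (8,9):dx=+3,dy=-8->D; (8,10):dx=+11,dy=+6->C
  (9,10):dx=+8,dy=+14->C
Step 2: C = 22, D = 23, total pairs = 45.
Step 3: tau = (C - D)/(n(n-1)/2) = (22 - 23)/45 = -0.022222.
Step 4: Exact two-sided p-value (enumerate n! = 3628800 permutations of y under H0): p = 1.000000.
Step 5: alpha = 0.1. fail to reject H0.

tau_b = -0.0222 (C=22, D=23), p = 1.000000, fail to reject H0.


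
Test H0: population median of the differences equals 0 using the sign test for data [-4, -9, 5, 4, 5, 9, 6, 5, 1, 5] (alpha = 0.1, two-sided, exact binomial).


Step 1: Discard zero differences. Original n = 10; n_eff = number of nonzero differences = 10.
Nonzero differences (with sign): -4, -9, +5, +4, +5, +9, +6, +5, +1, +5
Step 2: Count signs: positive = 8, negative = 2.
Step 3: Under H0: P(positive) = 0.5, so the number of positives S ~ Bin(10, 0.5).
Step 4: Two-sided exact p-value = sum of Bin(10,0.5) probabilities at or below the observed probability = 0.109375.
Step 5: alpha = 0.1. fail to reject H0.

n_eff = 10, pos = 8, neg = 2, p = 0.109375, fail to reject H0.


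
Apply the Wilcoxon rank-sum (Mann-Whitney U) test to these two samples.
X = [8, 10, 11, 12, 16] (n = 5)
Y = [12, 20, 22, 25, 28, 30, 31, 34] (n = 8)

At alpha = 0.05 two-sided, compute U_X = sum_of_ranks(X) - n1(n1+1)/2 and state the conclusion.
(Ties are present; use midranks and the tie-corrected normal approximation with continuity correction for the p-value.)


Step 1: Combine and sort all 13 observations; assign midranks.
sorted (value, group): (8,X), (10,X), (11,X), (12,X), (12,Y), (16,X), (20,Y), (22,Y), (25,Y), (28,Y), (30,Y), (31,Y), (34,Y)
ranks: 8->1, 10->2, 11->3, 12->4.5, 12->4.5, 16->6, 20->7, 22->8, 25->9, 28->10, 30->11, 31->12, 34->13
Step 2: Rank sum for X: R1 = 1 + 2 + 3 + 4.5 + 6 = 16.5.
Step 3: U_X = R1 - n1(n1+1)/2 = 16.5 - 5*6/2 = 16.5 - 15 = 1.5.
       U_Y = n1*n2 - U_X = 40 - 1.5 = 38.5.
Step 4: Ties are present, so use the tie-corrected normal approximation (with continuity correction) for the p-value.
Step 5: p-value = 0.008326; compare to alpha = 0.05. reject H0.

U_X = 1.5, p = 0.008326, reject H0 at alpha = 0.05.


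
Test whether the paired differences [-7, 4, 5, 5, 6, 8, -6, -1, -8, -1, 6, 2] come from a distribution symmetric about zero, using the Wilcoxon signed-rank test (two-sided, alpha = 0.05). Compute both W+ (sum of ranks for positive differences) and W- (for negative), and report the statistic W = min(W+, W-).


Step 1: Drop any zero differences (none here) and take |d_i|.
|d| = [7, 4, 5, 5, 6, 8, 6, 1, 8, 1, 6, 2]
Step 2: Midrank |d_i| (ties get averaged ranks).
ranks: |7|->10, |4|->4, |5|->5.5, |5|->5.5, |6|->8, |8|->11.5, |6|->8, |1|->1.5, |8|->11.5, |1|->1.5, |6|->8, |2|->3
Step 3: Attach original signs; sum ranks with positive sign and with negative sign.
W+ = 4 + 5.5 + 5.5 + 8 + 11.5 + 8 + 3 = 45.5
W- = 10 + 8 + 1.5 + 11.5 + 1.5 = 32.5
(Check: W+ + W- = 78 should equal n(n+1)/2 = 78.)
Step 4: Test statistic W = min(W+, W-) = 32.5.
Step 5: Ties in |d|, so use the tie-corrected normal approximation.
        E[W] = n(n+1)/4 = 12*13/4 = 39.
        Tie groups: |d|=1 (t=2), |d|=5 (t=2), |d|=6 (t=3), |d|=8 (t=2); sum(t^3 - t) = 42.
        Var[W] = n(n+1)(2n+1)/24 - sum(t^3-t)/48 = 3900/24 - 42/48 = 161.625.
        z = (W - E[W]) / sqrt(Var[W]) = (32.5 - 39) / 12.7132 = -0.5113.
        Two-sided p = 2*Phi(z) = 0.609155.
Step 6: alpha = 0.05. fail to reject H0.

W+ = 45.5, W- = 32.5, W = min = 32.5, p = 0.609155, fail to reject H0.


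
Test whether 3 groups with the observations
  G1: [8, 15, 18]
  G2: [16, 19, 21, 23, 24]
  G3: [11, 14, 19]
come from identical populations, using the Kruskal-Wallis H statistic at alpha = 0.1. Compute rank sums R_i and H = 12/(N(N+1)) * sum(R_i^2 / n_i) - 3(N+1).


Step 1: Combine all N = 11 observations and assign midranks.
sorted (value, group, rank): (8,G1,1), (11,G3,2), (14,G3,3), (15,G1,4), (16,G2,5), (18,G1,6), (19,G2,7.5), (19,G3,7.5), (21,G2,9), (23,G2,10), (24,G2,11)
Step 2: Sum ranks within each group.
R_1 = 11 (n_1 = 3)
R_2 = 42.5 (n_2 = 5)
R_3 = 12.5 (n_3 = 3)
Step 3: H = 12/(N(N+1)) * sum(R_i^2/n_i) - 3(N+1)
     = 12/(11*12) * (11^2/3 + 42.5^2/5 + 12.5^2/3) - 3*12
     = 0.090909 * 453.667 - 36
     = 5.242424.
Step 4: Ties present; correction factor C = 1 - 6/(11^3 - 11) = 0.995455. Corrected H = 5.242424 / 0.995455 = 5.266362.
Step 5: Under H0, H ~ chi^2(2); p-value = 0.071850.
Step 6: alpha = 0.1. reject H0.

H = 5.2664, df = 2, p = 0.071850, reject H0.


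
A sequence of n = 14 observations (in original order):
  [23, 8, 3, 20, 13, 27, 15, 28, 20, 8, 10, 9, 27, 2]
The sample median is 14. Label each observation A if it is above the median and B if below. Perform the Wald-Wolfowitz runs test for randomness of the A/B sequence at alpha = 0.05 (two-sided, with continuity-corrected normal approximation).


Step 1: Compute median = 14; label A = above, B = below.
Labels in order: ABBABAAAABBBAB  (n_A = 7, n_B = 7)
Step 2: Count runs R = 8.
Step 3: Under H0 (random ordering), E[R] = 2*n_A*n_B/(n_A+n_B) + 1 = 2*7*7/14 + 1 = 8.0000.
        Var[R] = 2*n_A*n_B*(2*n_A*n_B - n_A - n_B) / ((n_A+n_B)^2 * (n_A+n_B-1)) = 8232/2548 = 3.2308.
        SD[R] = 1.7974.
Step 4: R = E[R], so z = 0 with no continuity correction.
Step 5: Two-sided p-value via normal approximation = 2*(1 - Phi(|z|)) = 1.000000.
Step 6: alpha = 0.05. fail to reject H0.

R = 8, z = 0.0000, p = 1.000000, fail to reject H0.


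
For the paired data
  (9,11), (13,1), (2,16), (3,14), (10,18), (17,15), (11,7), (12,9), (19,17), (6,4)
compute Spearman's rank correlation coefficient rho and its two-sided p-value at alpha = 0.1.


Step 1: Rank x and y separately (midranks; no ties here).
rank(x): 9->4, 13->8, 2->1, 3->2, 10->5, 17->9, 11->6, 12->7, 19->10, 6->3
rank(y): 11->5, 1->1, 16->8, 14->6, 18->10, 15->7, 7->3, 9->4, 17->9, 4->2
Step 2: d_i = R_x(i) - R_y(i); compute d_i^2.
  (4-5)^2=1, (8-1)^2=49, (1-8)^2=49, (2-6)^2=16, (5-10)^2=25, (9-7)^2=4, (6-3)^2=9, (7-4)^2=9, (10-9)^2=1, (3-2)^2=1
sum(d^2) = 164.
Step 3: rho = 1 - 6*164 / (10*(10^2 - 1)) = 1 - 984/990 = 0.006061.
Step 4: Under H0, t = rho * sqrt((n-2)/(1-rho^2)) = 0.0171 ~ t(8).
Step 5: Two-sided p-value from the t-distribution with 8 df = 0.986743.
Step 6: alpha = 0.1. fail to reject H0.

rho = 0.0061, p = 0.986743, fail to reject H0 at alpha = 0.1.


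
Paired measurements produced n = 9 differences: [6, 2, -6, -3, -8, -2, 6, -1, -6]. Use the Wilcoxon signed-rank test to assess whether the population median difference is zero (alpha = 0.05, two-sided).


Step 1: Drop any zero differences (none here) and take |d_i|.
|d| = [6, 2, 6, 3, 8, 2, 6, 1, 6]
Step 2: Midrank |d_i| (ties get averaged ranks).
ranks: |6|->6.5, |2|->2.5, |6|->6.5, |3|->4, |8|->9, |2|->2.5, |6|->6.5, |1|->1, |6|->6.5
Step 3: Attach original signs; sum ranks with positive sign and with negative sign.
W+ = 6.5 + 2.5 + 6.5 = 15.5
W- = 6.5 + 4 + 9 + 2.5 + 1 + 6.5 = 29.5
(Check: W+ + W- = 45 should equal n(n+1)/2 = 45.)
Step 4: Test statistic W = min(W+, W-) = 15.5.
Step 5: Ties in |d|, so use the tie-corrected normal approximation.
        E[W] = n(n+1)/4 = 9*10/4 = 22.5.
        Tie groups: |d|=2 (t=2), |d|=6 (t=4); sum(t^3 - t) = 66.
        Var[W] = n(n+1)(2n+1)/24 - sum(t^3-t)/48 = 1710/24 - 66/48 = 69.875.
        z = (W - E[W]) / sqrt(Var[W]) = (15.5 - 22.5) / 8.3591 = -0.8374.
        Two-sided p = 2*Phi(z) = 0.402363.
Step 6: alpha = 0.05. fail to reject H0.

W+ = 15.5, W- = 29.5, W = min = 15.5, p = 0.402363, fail to reject H0.


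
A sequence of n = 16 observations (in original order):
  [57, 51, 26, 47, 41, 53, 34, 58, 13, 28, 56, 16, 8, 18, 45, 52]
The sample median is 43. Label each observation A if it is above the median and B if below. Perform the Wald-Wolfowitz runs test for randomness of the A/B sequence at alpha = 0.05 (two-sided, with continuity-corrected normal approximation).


Step 1: Compute median = 43; label A = above, B = below.
Labels in order: AABABABABBABBBAA  (n_A = 8, n_B = 8)
Step 2: Count runs R = 11.
Step 3: Under H0 (random ordering), E[R] = 2*n_A*n_B/(n_A+n_B) + 1 = 2*8*8/16 + 1 = 9.0000.
        Var[R] = 2*n_A*n_B*(2*n_A*n_B - n_A - n_B) / ((n_A+n_B)^2 * (n_A+n_B-1)) = 14336/3840 = 3.7333.
        SD[R] = 1.9322.
Step 4: Continuity-corrected z = (R - 0.5 - E[R]) / SD[R] = (11 - 0.5 - 9.0000) / 1.9322 = 0.7763.
Step 5: Two-sided p-value via normal approximation = 2*(1 - Phi(|z|)) = 0.437558.
Step 6: alpha = 0.05. fail to reject H0.

R = 11, z = 0.7763, p = 0.437558, fail to reject H0.


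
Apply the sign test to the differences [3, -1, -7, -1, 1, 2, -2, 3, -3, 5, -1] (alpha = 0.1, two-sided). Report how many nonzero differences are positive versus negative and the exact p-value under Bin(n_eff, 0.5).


Step 1: Discard zero differences. Original n = 11; n_eff = number of nonzero differences = 11.
Nonzero differences (with sign): +3, -1, -7, -1, +1, +2, -2, +3, -3, +5, -1
Step 2: Count signs: positive = 5, negative = 6.
Step 3: Under H0: P(positive) = 0.5, so the number of positives S ~ Bin(11, 0.5).
Step 4: Two-sided exact p-value = sum of Bin(11,0.5) probabilities at or below the observed probability = 1.000000.
Step 5: alpha = 0.1. fail to reject H0.

n_eff = 11, pos = 5, neg = 6, p = 1.000000, fail to reject H0.


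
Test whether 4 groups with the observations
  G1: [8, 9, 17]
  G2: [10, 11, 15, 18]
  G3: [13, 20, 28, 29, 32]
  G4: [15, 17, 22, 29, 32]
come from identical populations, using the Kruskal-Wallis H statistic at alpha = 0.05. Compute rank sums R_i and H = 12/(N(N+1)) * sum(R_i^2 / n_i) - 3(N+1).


Step 1: Combine all N = 17 observations and assign midranks.
sorted (value, group, rank): (8,G1,1), (9,G1,2), (10,G2,3), (11,G2,4), (13,G3,5), (15,G2,6.5), (15,G4,6.5), (17,G1,8.5), (17,G4,8.5), (18,G2,10), (20,G3,11), (22,G4,12), (28,G3,13), (29,G3,14.5), (29,G4,14.5), (32,G3,16.5), (32,G4,16.5)
Step 2: Sum ranks within each group.
R_1 = 11.5 (n_1 = 3)
R_2 = 23.5 (n_2 = 4)
R_3 = 60 (n_3 = 5)
R_4 = 58 (n_4 = 5)
Step 3: H = 12/(N(N+1)) * sum(R_i^2/n_i) - 3(N+1)
     = 12/(17*18) * (11.5^2/3 + 23.5^2/4 + 60^2/5 + 58^2/5) - 3*18
     = 0.039216 * 1574.95 - 54
     = 7.762582.
Step 4: Ties present; correction factor C = 1 - 24/(17^3 - 17) = 0.995098. Corrected H = 7.762582 / 0.995098 = 7.800821.
Step 5: Under H0, H ~ chi^2(3); p-value = 0.050313.
Step 6: alpha = 0.05. fail to reject H0.

H = 7.8008, df = 3, p = 0.050313, fail to reject H0.


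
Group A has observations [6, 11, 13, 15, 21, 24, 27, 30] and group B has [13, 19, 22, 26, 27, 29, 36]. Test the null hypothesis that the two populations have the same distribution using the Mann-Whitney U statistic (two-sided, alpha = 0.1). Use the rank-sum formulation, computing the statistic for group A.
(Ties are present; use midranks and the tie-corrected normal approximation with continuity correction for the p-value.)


Step 1: Combine and sort all 15 observations; assign midranks.
sorted (value, group): (6,X), (11,X), (13,X), (13,Y), (15,X), (19,Y), (21,X), (22,Y), (24,X), (26,Y), (27,X), (27,Y), (29,Y), (30,X), (36,Y)
ranks: 6->1, 11->2, 13->3.5, 13->3.5, 15->5, 19->6, 21->7, 22->8, 24->9, 26->10, 27->11.5, 27->11.5, 29->13, 30->14, 36->15
Step 2: Rank sum for X: R1 = 1 + 2 + 3.5 + 5 + 7 + 9 + 11.5 + 14 = 53.
Step 3: U_X = R1 - n1(n1+1)/2 = 53 - 8*9/2 = 53 - 36 = 17.
       U_Y = n1*n2 - U_X = 56 - 17 = 39.
Step 4: Ties are present, so use the tie-corrected normal approximation (with continuity correction) for the p-value.
Step 5: p-value = 0.223485; compare to alpha = 0.1. fail to reject H0.

U_X = 17, p = 0.223485, fail to reject H0 at alpha = 0.1.


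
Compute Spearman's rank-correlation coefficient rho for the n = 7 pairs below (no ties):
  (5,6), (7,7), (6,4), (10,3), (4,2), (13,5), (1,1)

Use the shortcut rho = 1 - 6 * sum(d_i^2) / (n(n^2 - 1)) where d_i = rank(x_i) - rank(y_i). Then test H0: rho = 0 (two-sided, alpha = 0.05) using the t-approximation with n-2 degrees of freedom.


Step 1: Rank x and y separately (midranks; no ties here).
rank(x): 5->3, 7->5, 6->4, 10->6, 4->2, 13->7, 1->1
rank(y): 6->6, 7->7, 4->4, 3->3, 2->2, 5->5, 1->1
Step 2: d_i = R_x(i) - R_y(i); compute d_i^2.
  (3-6)^2=9, (5-7)^2=4, (4-4)^2=0, (6-3)^2=9, (2-2)^2=0, (7-5)^2=4, (1-1)^2=0
sum(d^2) = 26.
Step 3: rho = 1 - 6*26 / (7*(7^2 - 1)) = 1 - 156/336 = 0.535714.
Step 4: Under H0, t = rho * sqrt((n-2)/(1-rho^2)) = 1.4186 ~ t(5).
Step 5: Two-sided p-value from the t-distribution with 5 df = 0.215217.
Step 6: alpha = 0.05. fail to reject H0.

rho = 0.5357, p = 0.215217, fail to reject H0 at alpha = 0.05.


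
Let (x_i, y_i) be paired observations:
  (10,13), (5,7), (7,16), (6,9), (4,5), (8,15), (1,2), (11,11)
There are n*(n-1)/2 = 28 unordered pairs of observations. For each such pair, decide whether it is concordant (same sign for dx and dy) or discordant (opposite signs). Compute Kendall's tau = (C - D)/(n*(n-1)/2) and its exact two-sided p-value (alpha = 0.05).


Step 1: Enumerate the 28 unordered pairs (i,j) with i<j and classify each by sign(x_j-x_i) * sign(y_j-y_i).
  (1,2):dx=-5,dy=-6->C; (1,3):dx=-3,dy=+3->D; (1,4):dx=-4,dy=-4->C; (1,5):dx=-6,dy=-8->C
  (1,6):dx=-2,dy=+2->D; (1,7):dx=-9,dy=-11->C; (1,8):dx=+1,dy=-2->D; (2,3):dx=+2,dy=+9->C
  (2,4):dx=+1,dy=+2->C; (2,5):dx=-1,dy=-2->C; (2,6):dx=+3,dy=+8->C; (2,7):dx=-4,dy=-5->C
  (2,8):dx=+6,dy=+4->C; (3,4):dx=-1,dy=-7->C; (3,5):dx=-3,dy=-11->C; (3,6):dx=+1,dy=-1->D
  (3,7):dx=-6,dy=-14->C; (3,8):dx=+4,dy=-5->D; (4,5):dx=-2,dy=-4->C; (4,6):dx=+2,dy=+6->C
  (4,7):dx=-5,dy=-7->C; (4,8):dx=+5,dy=+2->C; (5,6):dx=+4,dy=+10->C; (5,7):dx=-3,dy=-3->C
  (5,8):dx=+7,dy=+6->C; (6,7):dx=-7,dy=-13->C; (6,8):dx=+3,dy=-4->D; (7,8):dx=+10,dy=+9->C
Step 2: C = 22, D = 6, total pairs = 28.
Step 3: tau = (C - D)/(n(n-1)/2) = (22 - 6)/28 = 0.571429.
Step 4: Exact two-sided p-value (enumerate n! = 40320 permutations of y under H0): p = 0.061012.
Step 5: alpha = 0.05. fail to reject H0.

tau_b = 0.5714 (C=22, D=6), p = 0.061012, fail to reject H0.


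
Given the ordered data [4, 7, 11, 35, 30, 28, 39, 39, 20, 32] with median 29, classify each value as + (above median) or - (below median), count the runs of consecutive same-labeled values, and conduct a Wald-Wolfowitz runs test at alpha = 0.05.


Step 1: Compute median = 29; label A = above, B = below.
Labels in order: BBBAABAABA  (n_A = 5, n_B = 5)
Step 2: Count runs R = 6.
Step 3: Under H0 (random ordering), E[R] = 2*n_A*n_B/(n_A+n_B) + 1 = 2*5*5/10 + 1 = 6.0000.
        Var[R] = 2*n_A*n_B*(2*n_A*n_B - n_A - n_B) / ((n_A+n_B)^2 * (n_A+n_B-1)) = 2000/900 = 2.2222.
        SD[R] = 1.4907.
Step 4: R = E[R], so z = 0 with no continuity correction.
Step 5: Two-sided p-value via normal approximation = 2*(1 - Phi(|z|)) = 1.000000.
Step 6: alpha = 0.05. fail to reject H0.

R = 6, z = 0.0000, p = 1.000000, fail to reject H0.


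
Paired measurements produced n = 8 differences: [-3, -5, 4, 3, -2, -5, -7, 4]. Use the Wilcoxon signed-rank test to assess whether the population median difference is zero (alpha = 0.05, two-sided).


Step 1: Drop any zero differences (none here) and take |d_i|.
|d| = [3, 5, 4, 3, 2, 5, 7, 4]
Step 2: Midrank |d_i| (ties get averaged ranks).
ranks: |3|->2.5, |5|->6.5, |4|->4.5, |3|->2.5, |2|->1, |5|->6.5, |7|->8, |4|->4.5
Step 3: Attach original signs; sum ranks with positive sign and with negative sign.
W+ = 4.5 + 2.5 + 4.5 = 11.5
W- = 2.5 + 6.5 + 1 + 6.5 + 8 = 24.5
(Check: W+ + W- = 36 should equal n(n+1)/2 = 36.)
Step 4: Test statistic W = min(W+, W-) = 11.5.
Step 5: Ties in |d|, so use the tie-corrected normal approximation.
        E[W] = n(n+1)/4 = 8*9/4 = 18.
        Tie groups: |d|=3 (t=2), |d|=4 (t=2), |d|=5 (t=2); sum(t^3 - t) = 18.
        Var[W] = n(n+1)(2n+1)/24 - sum(t^3-t)/48 = 1224/24 - 18/48 = 50.625.
        z = (W - E[W]) / sqrt(Var[W]) = (11.5 - 18) / 7.1151 = -0.9135.
        Two-sided p = 2*Phi(z) = 0.360955.
Step 6: alpha = 0.05. fail to reject H0.

W+ = 11.5, W- = 24.5, W = min = 11.5, p = 0.360955, fail to reject H0.


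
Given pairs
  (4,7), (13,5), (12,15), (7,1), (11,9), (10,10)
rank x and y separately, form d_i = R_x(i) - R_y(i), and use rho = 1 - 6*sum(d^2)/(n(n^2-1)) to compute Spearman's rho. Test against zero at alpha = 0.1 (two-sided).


Step 1: Rank x and y separately (midranks; no ties here).
rank(x): 4->1, 13->6, 12->5, 7->2, 11->4, 10->3
rank(y): 7->3, 5->2, 15->6, 1->1, 9->4, 10->5
Step 2: d_i = R_x(i) - R_y(i); compute d_i^2.
  (1-3)^2=4, (6-2)^2=16, (5-6)^2=1, (2-1)^2=1, (4-4)^2=0, (3-5)^2=4
sum(d^2) = 26.
Step 3: rho = 1 - 6*26 / (6*(6^2 - 1)) = 1 - 156/210 = 0.257143.
Step 4: Under H0, t = rho * sqrt((n-2)/(1-rho^2)) = 0.5322 ~ t(4).
Step 5: Two-sided p-value from the t-distribution with 4 df = 0.622787.
Step 6: alpha = 0.1. fail to reject H0.

rho = 0.2571, p = 0.622787, fail to reject H0 at alpha = 0.1.


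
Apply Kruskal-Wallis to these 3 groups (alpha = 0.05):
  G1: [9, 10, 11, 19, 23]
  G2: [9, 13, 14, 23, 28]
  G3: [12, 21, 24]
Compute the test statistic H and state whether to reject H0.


Step 1: Combine all N = 13 observations and assign midranks.
sorted (value, group, rank): (9,G1,1.5), (9,G2,1.5), (10,G1,3), (11,G1,4), (12,G3,5), (13,G2,6), (14,G2,7), (19,G1,8), (21,G3,9), (23,G1,10.5), (23,G2,10.5), (24,G3,12), (28,G2,13)
Step 2: Sum ranks within each group.
R_1 = 27 (n_1 = 5)
R_2 = 38 (n_2 = 5)
R_3 = 26 (n_3 = 3)
Step 3: H = 12/(N(N+1)) * sum(R_i^2/n_i) - 3(N+1)
     = 12/(13*14) * (27^2/5 + 38^2/5 + 26^2/3) - 3*14
     = 0.065934 * 659.933 - 42
     = 1.512088.
Step 4: Ties present; correction factor C = 1 - 12/(13^3 - 13) = 0.994505. Corrected H = 1.512088 / 0.994505 = 1.520442.
Step 5: Under H0, H ~ chi^2(2); p-value = 0.467563.
Step 6: alpha = 0.05. fail to reject H0.

H = 1.5204, df = 2, p = 0.467563, fail to reject H0.


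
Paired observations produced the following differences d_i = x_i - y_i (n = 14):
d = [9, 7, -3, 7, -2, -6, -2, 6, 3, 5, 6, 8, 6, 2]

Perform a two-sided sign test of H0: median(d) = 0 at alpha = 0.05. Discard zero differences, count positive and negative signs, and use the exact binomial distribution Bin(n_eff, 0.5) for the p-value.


Step 1: Discard zero differences. Original n = 14; n_eff = number of nonzero differences = 14.
Nonzero differences (with sign): +9, +7, -3, +7, -2, -6, -2, +6, +3, +5, +6, +8, +6, +2
Step 2: Count signs: positive = 10, negative = 4.
Step 3: Under H0: P(positive) = 0.5, so the number of positives S ~ Bin(14, 0.5).
Step 4: Two-sided exact p-value = sum of Bin(14,0.5) probabilities at or below the observed probability = 0.179565.
Step 5: alpha = 0.05. fail to reject H0.

n_eff = 14, pos = 10, neg = 4, p = 0.179565, fail to reject H0.


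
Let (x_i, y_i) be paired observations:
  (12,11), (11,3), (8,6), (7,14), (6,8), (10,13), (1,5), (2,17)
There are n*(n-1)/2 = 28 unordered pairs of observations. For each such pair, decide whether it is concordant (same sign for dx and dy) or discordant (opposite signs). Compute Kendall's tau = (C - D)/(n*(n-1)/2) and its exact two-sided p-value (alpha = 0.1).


Step 1: Enumerate the 28 unordered pairs (i,j) with i<j and classify each by sign(x_j-x_i) * sign(y_j-y_i).
  (1,2):dx=-1,dy=-8->C; (1,3):dx=-4,dy=-5->C; (1,4):dx=-5,dy=+3->D; (1,5):dx=-6,dy=-3->C
  (1,6):dx=-2,dy=+2->D; (1,7):dx=-11,dy=-6->C; (1,8):dx=-10,dy=+6->D; (2,3):dx=-3,dy=+3->D
  (2,4):dx=-4,dy=+11->D; (2,5):dx=-5,dy=+5->D; (2,6):dx=-1,dy=+10->D; (2,7):dx=-10,dy=+2->D
  (2,8):dx=-9,dy=+14->D; (3,4):dx=-1,dy=+8->D; (3,5):dx=-2,dy=+2->D; (3,6):dx=+2,dy=+7->C
  (3,7):dx=-7,dy=-1->C; (3,8):dx=-6,dy=+11->D; (4,5):dx=-1,dy=-6->C; (4,6):dx=+3,dy=-1->D
  (4,7):dx=-6,dy=-9->C; (4,8):dx=-5,dy=+3->D; (5,6):dx=+4,dy=+5->C; (5,7):dx=-5,dy=-3->C
  (5,8):dx=-4,dy=+9->D; (6,7):dx=-9,dy=-8->C; (6,8):dx=-8,dy=+4->D; (7,8):dx=+1,dy=+12->C
Step 2: C = 12, D = 16, total pairs = 28.
Step 3: tau = (C - D)/(n(n-1)/2) = (12 - 16)/28 = -0.142857.
Step 4: Exact two-sided p-value (enumerate n! = 40320 permutations of y under H0): p = 0.719544.
Step 5: alpha = 0.1. fail to reject H0.

tau_b = -0.1429 (C=12, D=16), p = 0.719544, fail to reject H0.


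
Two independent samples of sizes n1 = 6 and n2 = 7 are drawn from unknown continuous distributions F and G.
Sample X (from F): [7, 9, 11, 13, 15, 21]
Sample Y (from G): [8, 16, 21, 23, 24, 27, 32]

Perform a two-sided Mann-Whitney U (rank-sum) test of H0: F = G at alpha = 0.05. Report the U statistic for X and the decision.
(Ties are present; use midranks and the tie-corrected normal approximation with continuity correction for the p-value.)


Step 1: Combine and sort all 13 observations; assign midranks.
sorted (value, group): (7,X), (8,Y), (9,X), (11,X), (13,X), (15,X), (16,Y), (21,X), (21,Y), (23,Y), (24,Y), (27,Y), (32,Y)
ranks: 7->1, 8->2, 9->3, 11->4, 13->5, 15->6, 16->7, 21->8.5, 21->8.5, 23->10, 24->11, 27->12, 32->13
Step 2: Rank sum for X: R1 = 1 + 3 + 4 + 5 + 6 + 8.5 = 27.5.
Step 3: U_X = R1 - n1(n1+1)/2 = 27.5 - 6*7/2 = 27.5 - 21 = 6.5.
       U_Y = n1*n2 - U_X = 42 - 6.5 = 35.5.
Step 4: Ties are present, so use the tie-corrected normal approximation (with continuity correction) for the p-value.
Step 5: p-value = 0.045204; compare to alpha = 0.05. reject H0.

U_X = 6.5, p = 0.045204, reject H0 at alpha = 0.05.


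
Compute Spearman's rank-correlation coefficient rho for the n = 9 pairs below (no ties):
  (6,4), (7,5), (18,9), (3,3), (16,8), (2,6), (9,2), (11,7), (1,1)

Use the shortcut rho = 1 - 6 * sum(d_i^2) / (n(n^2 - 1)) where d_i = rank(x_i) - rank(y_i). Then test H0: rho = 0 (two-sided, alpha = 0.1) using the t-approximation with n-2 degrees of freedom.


Step 1: Rank x and y separately (midranks; no ties here).
rank(x): 6->4, 7->5, 18->9, 3->3, 16->8, 2->2, 9->6, 11->7, 1->1
rank(y): 4->4, 5->5, 9->9, 3->3, 8->8, 6->6, 2->2, 7->7, 1->1
Step 2: d_i = R_x(i) - R_y(i); compute d_i^2.
  (4-4)^2=0, (5-5)^2=0, (9-9)^2=0, (3-3)^2=0, (8-8)^2=0, (2-6)^2=16, (6-2)^2=16, (7-7)^2=0, (1-1)^2=0
sum(d^2) = 32.
Step 3: rho = 1 - 6*32 / (9*(9^2 - 1)) = 1 - 192/720 = 0.733333.
Step 4: Under H0, t = rho * sqrt((n-2)/(1-rho^2)) = 2.8538 ~ t(7).
Step 5: Two-sided p-value from the t-distribution with 7 df = 0.024554.
Step 6: alpha = 0.1. reject H0.

rho = 0.7333, p = 0.024554, reject H0 at alpha = 0.1.


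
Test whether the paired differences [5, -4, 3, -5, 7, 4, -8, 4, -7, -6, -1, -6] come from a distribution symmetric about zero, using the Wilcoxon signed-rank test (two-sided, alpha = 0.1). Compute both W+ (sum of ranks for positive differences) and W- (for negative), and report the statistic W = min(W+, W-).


Step 1: Drop any zero differences (none here) and take |d_i|.
|d| = [5, 4, 3, 5, 7, 4, 8, 4, 7, 6, 1, 6]
Step 2: Midrank |d_i| (ties get averaged ranks).
ranks: |5|->6.5, |4|->4, |3|->2, |5|->6.5, |7|->10.5, |4|->4, |8|->12, |4|->4, |7|->10.5, |6|->8.5, |1|->1, |6|->8.5
Step 3: Attach original signs; sum ranks with positive sign and with negative sign.
W+ = 6.5 + 2 + 10.5 + 4 + 4 = 27
W- = 4 + 6.5 + 12 + 10.5 + 8.5 + 1 + 8.5 = 51
(Check: W+ + W- = 78 should equal n(n+1)/2 = 78.)
Step 4: Test statistic W = min(W+, W-) = 27.
Step 5: Ties in |d|, so use the tie-corrected normal approximation.
        E[W] = n(n+1)/4 = 12*13/4 = 39.
        Tie groups: |d|=4 (t=3), |d|=5 (t=2), |d|=6 (t=2), |d|=7 (t=2); sum(t^3 - t) = 42.
        Var[W] = n(n+1)(2n+1)/24 - sum(t^3-t)/48 = 3900/24 - 42/48 = 161.625.
        z = (W - E[W]) / sqrt(Var[W]) = (27 - 39) / 12.7132 = -0.9439.
        Two-sided p = 2*Phi(z) = 0.345220.
Step 6: alpha = 0.1. fail to reject H0.

W+ = 27, W- = 51, W = min = 27, p = 0.345220, fail to reject H0.


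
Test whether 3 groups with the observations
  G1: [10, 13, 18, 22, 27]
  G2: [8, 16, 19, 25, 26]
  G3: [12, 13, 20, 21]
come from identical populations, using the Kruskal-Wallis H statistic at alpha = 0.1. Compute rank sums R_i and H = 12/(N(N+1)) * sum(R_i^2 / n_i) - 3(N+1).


Step 1: Combine all N = 14 observations and assign midranks.
sorted (value, group, rank): (8,G2,1), (10,G1,2), (12,G3,3), (13,G1,4.5), (13,G3,4.5), (16,G2,6), (18,G1,7), (19,G2,8), (20,G3,9), (21,G3,10), (22,G1,11), (25,G2,12), (26,G2,13), (27,G1,14)
Step 2: Sum ranks within each group.
R_1 = 38.5 (n_1 = 5)
R_2 = 40 (n_2 = 5)
R_3 = 26.5 (n_3 = 4)
Step 3: H = 12/(N(N+1)) * sum(R_i^2/n_i) - 3(N+1)
     = 12/(14*15) * (38.5^2/5 + 40^2/5 + 26.5^2/4) - 3*15
     = 0.057143 * 792.013 - 45
     = 0.257857.
Step 4: Ties present; correction factor C = 1 - 6/(14^3 - 14) = 0.997802. Corrected H = 0.257857 / 0.997802 = 0.258425.
Step 5: Under H0, H ~ chi^2(2); p-value = 0.878787.
Step 6: alpha = 0.1. fail to reject H0.

H = 0.2584, df = 2, p = 0.878787, fail to reject H0.


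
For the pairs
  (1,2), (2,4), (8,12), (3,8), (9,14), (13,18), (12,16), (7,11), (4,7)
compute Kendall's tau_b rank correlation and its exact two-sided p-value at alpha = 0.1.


Step 1: Enumerate the 36 unordered pairs (i,j) with i<j and classify each by sign(x_j-x_i) * sign(y_j-y_i).
  (1,2):dx=+1,dy=+2->C; (1,3):dx=+7,dy=+10->C; (1,4):dx=+2,dy=+6->C; (1,5):dx=+8,dy=+12->C
  (1,6):dx=+12,dy=+16->C; (1,7):dx=+11,dy=+14->C; (1,8):dx=+6,dy=+9->C; (1,9):dx=+3,dy=+5->C
  (2,3):dx=+6,dy=+8->C; (2,4):dx=+1,dy=+4->C; (2,5):dx=+7,dy=+10->C; (2,6):dx=+11,dy=+14->C
  (2,7):dx=+10,dy=+12->C; (2,8):dx=+5,dy=+7->C; (2,9):dx=+2,dy=+3->C; (3,4):dx=-5,dy=-4->C
  (3,5):dx=+1,dy=+2->C; (3,6):dx=+5,dy=+6->C; (3,7):dx=+4,dy=+4->C; (3,8):dx=-1,dy=-1->C
  (3,9):dx=-4,dy=-5->C; (4,5):dx=+6,dy=+6->C; (4,6):dx=+10,dy=+10->C; (4,7):dx=+9,dy=+8->C
  (4,8):dx=+4,dy=+3->C; (4,9):dx=+1,dy=-1->D; (5,6):dx=+4,dy=+4->C; (5,7):dx=+3,dy=+2->C
  (5,8):dx=-2,dy=-3->C; (5,9):dx=-5,dy=-7->C; (6,7):dx=-1,dy=-2->C; (6,8):dx=-6,dy=-7->C
  (6,9):dx=-9,dy=-11->C; (7,8):dx=-5,dy=-5->C; (7,9):dx=-8,dy=-9->C; (8,9):dx=-3,dy=-4->C
Step 2: C = 35, D = 1, total pairs = 36.
Step 3: tau = (C - D)/(n(n-1)/2) = (35 - 1)/36 = 0.944444.
Step 4: Exact two-sided p-value (enumerate n! = 362880 permutations of y under H0): p = 0.000050.
Step 5: alpha = 0.1. reject H0.

tau_b = 0.9444 (C=35, D=1), p = 0.000050, reject H0.


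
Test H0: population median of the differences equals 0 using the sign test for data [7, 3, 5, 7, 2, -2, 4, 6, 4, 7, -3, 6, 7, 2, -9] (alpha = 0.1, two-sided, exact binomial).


Step 1: Discard zero differences. Original n = 15; n_eff = number of nonzero differences = 15.
Nonzero differences (with sign): +7, +3, +5, +7, +2, -2, +4, +6, +4, +7, -3, +6, +7, +2, -9
Step 2: Count signs: positive = 12, negative = 3.
Step 3: Under H0: P(positive) = 0.5, so the number of positives S ~ Bin(15, 0.5).
Step 4: Two-sided exact p-value = sum of Bin(15,0.5) probabilities at or below the observed probability = 0.035156.
Step 5: alpha = 0.1. reject H0.

n_eff = 15, pos = 12, neg = 3, p = 0.035156, reject H0.


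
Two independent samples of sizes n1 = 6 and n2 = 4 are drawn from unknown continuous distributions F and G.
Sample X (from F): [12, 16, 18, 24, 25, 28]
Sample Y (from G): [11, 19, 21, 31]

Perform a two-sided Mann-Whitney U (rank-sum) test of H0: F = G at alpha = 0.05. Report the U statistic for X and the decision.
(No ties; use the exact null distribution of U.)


Step 1: Combine and sort all 10 observations; assign midranks.
sorted (value, group): (11,Y), (12,X), (16,X), (18,X), (19,Y), (21,Y), (24,X), (25,X), (28,X), (31,Y)
ranks: 11->1, 12->2, 16->3, 18->4, 19->5, 21->6, 24->7, 25->8, 28->9, 31->10
Step 2: Rank sum for X: R1 = 2 + 3 + 4 + 7 + 8 + 9 = 33.
Step 3: U_X = R1 - n1(n1+1)/2 = 33 - 6*7/2 = 33 - 21 = 12.
       U_Y = n1*n2 - U_X = 24 - 12 = 12.
Step 4: No ties, so the exact null distribution of U (based on enumerating the C(10,6) = 210 equally likely rank assignments) gives the two-sided p-value.
Step 5: p-value = 1.000000; compare to alpha = 0.05. fail to reject H0.

U_X = 12, p = 1.000000, fail to reject H0 at alpha = 0.05.


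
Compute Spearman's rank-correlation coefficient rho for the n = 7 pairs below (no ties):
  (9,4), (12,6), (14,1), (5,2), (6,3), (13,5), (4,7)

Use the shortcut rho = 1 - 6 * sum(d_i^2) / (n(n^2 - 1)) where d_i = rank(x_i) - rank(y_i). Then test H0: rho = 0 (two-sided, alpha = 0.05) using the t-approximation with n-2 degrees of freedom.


Step 1: Rank x and y separately (midranks; no ties here).
rank(x): 9->4, 12->5, 14->7, 5->2, 6->3, 13->6, 4->1
rank(y): 4->4, 6->6, 1->1, 2->2, 3->3, 5->5, 7->7
Step 2: d_i = R_x(i) - R_y(i); compute d_i^2.
  (4-4)^2=0, (5-6)^2=1, (7-1)^2=36, (2-2)^2=0, (3-3)^2=0, (6-5)^2=1, (1-7)^2=36
sum(d^2) = 74.
Step 3: rho = 1 - 6*74 / (7*(7^2 - 1)) = 1 - 444/336 = -0.321429.
Step 4: Under H0, t = rho * sqrt((n-2)/(1-rho^2)) = -0.7590 ~ t(5).
Step 5: Two-sided p-value from the t-distribution with 5 df = 0.482072.
Step 6: alpha = 0.05. fail to reject H0.

rho = -0.3214, p = 0.482072, fail to reject H0 at alpha = 0.05.


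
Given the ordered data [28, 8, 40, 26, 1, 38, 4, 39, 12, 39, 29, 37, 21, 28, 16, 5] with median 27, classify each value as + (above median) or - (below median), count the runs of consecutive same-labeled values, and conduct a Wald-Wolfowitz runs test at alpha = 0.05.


Step 1: Compute median = 27; label A = above, B = below.
Labels in order: ABABBABABAAABABB  (n_A = 8, n_B = 8)
Step 2: Count runs R = 12.
Step 3: Under H0 (random ordering), E[R] = 2*n_A*n_B/(n_A+n_B) + 1 = 2*8*8/16 + 1 = 9.0000.
        Var[R] = 2*n_A*n_B*(2*n_A*n_B - n_A - n_B) / ((n_A+n_B)^2 * (n_A+n_B-1)) = 14336/3840 = 3.7333.
        SD[R] = 1.9322.
Step 4: Continuity-corrected z = (R - 0.5 - E[R]) / SD[R] = (12 - 0.5 - 9.0000) / 1.9322 = 1.2939.
Step 5: Two-sided p-value via normal approximation = 2*(1 - Phi(|z|)) = 0.195709.
Step 6: alpha = 0.05. fail to reject H0.

R = 12, z = 1.2939, p = 0.195709, fail to reject H0.


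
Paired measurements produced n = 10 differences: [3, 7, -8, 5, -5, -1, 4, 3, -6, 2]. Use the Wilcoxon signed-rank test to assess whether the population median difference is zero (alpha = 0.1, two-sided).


Step 1: Drop any zero differences (none here) and take |d_i|.
|d| = [3, 7, 8, 5, 5, 1, 4, 3, 6, 2]
Step 2: Midrank |d_i| (ties get averaged ranks).
ranks: |3|->3.5, |7|->9, |8|->10, |5|->6.5, |5|->6.5, |1|->1, |4|->5, |3|->3.5, |6|->8, |2|->2
Step 3: Attach original signs; sum ranks with positive sign and with negative sign.
W+ = 3.5 + 9 + 6.5 + 5 + 3.5 + 2 = 29.5
W- = 10 + 6.5 + 1 + 8 = 25.5
(Check: W+ + W- = 55 should equal n(n+1)/2 = 55.)
Step 4: Test statistic W = min(W+, W-) = 25.5.
Step 5: Ties in |d|, so use the tie-corrected normal approximation.
        E[W] = n(n+1)/4 = 10*11/4 = 27.5.
        Tie groups: |d|=3 (t=2), |d|=5 (t=2); sum(t^3 - t) = 12.
        Var[W] = n(n+1)(2n+1)/24 - sum(t^3-t)/48 = 2310/24 - 12/48 = 96.
        z = (W - E[W]) / sqrt(Var[W]) = (25.5 - 27.5) / 9.7980 = -0.2041.
        Two-sided p = 2*Phi(z) = 0.838256.
Step 6: alpha = 0.1. fail to reject H0.

W+ = 29.5, W- = 25.5, W = min = 25.5, p = 0.838256, fail to reject H0.


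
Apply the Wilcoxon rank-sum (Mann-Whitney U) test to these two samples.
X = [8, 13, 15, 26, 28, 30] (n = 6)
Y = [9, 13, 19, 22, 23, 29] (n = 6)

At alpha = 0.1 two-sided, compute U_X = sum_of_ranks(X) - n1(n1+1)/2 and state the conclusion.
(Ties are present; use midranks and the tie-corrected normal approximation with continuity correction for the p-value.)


Step 1: Combine and sort all 12 observations; assign midranks.
sorted (value, group): (8,X), (9,Y), (13,X), (13,Y), (15,X), (19,Y), (22,Y), (23,Y), (26,X), (28,X), (29,Y), (30,X)
ranks: 8->1, 9->2, 13->3.5, 13->3.5, 15->5, 19->6, 22->7, 23->8, 26->9, 28->10, 29->11, 30->12
Step 2: Rank sum for X: R1 = 1 + 3.5 + 5 + 9 + 10 + 12 = 40.5.
Step 3: U_X = R1 - n1(n1+1)/2 = 40.5 - 6*7/2 = 40.5 - 21 = 19.5.
       U_Y = n1*n2 - U_X = 36 - 19.5 = 16.5.
Step 4: Ties are present, so use the tie-corrected normal approximation (with continuity correction) for the p-value.
Step 5: p-value = 0.872559; compare to alpha = 0.1. fail to reject H0.

U_X = 19.5, p = 0.872559, fail to reject H0 at alpha = 0.1.


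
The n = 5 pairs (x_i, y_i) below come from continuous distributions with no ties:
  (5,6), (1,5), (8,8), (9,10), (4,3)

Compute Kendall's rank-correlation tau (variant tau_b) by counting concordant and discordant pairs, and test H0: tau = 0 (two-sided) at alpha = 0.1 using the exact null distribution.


Step 1: Enumerate the 10 unordered pairs (i,j) with i<j and classify each by sign(x_j-x_i) * sign(y_j-y_i).
  (1,2):dx=-4,dy=-1->C; (1,3):dx=+3,dy=+2->C; (1,4):dx=+4,dy=+4->C; (1,5):dx=-1,dy=-3->C
  (2,3):dx=+7,dy=+3->C; (2,4):dx=+8,dy=+5->C; (2,5):dx=+3,dy=-2->D; (3,4):dx=+1,dy=+2->C
  (3,5):dx=-4,dy=-5->C; (4,5):dx=-5,dy=-7->C
Step 2: C = 9, D = 1, total pairs = 10.
Step 3: tau = (C - D)/(n(n-1)/2) = (9 - 1)/10 = 0.800000.
Step 4: Exact two-sided p-value (enumerate n! = 120 permutations of y under H0): p = 0.083333.
Step 5: alpha = 0.1. reject H0.

tau_b = 0.8000 (C=9, D=1), p = 0.083333, reject H0.


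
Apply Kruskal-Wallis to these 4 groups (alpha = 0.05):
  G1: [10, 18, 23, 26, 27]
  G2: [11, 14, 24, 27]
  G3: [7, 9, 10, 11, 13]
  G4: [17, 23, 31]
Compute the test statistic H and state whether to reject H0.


Step 1: Combine all N = 17 observations and assign midranks.
sorted (value, group, rank): (7,G3,1), (9,G3,2), (10,G1,3.5), (10,G3,3.5), (11,G2,5.5), (11,G3,5.5), (13,G3,7), (14,G2,8), (17,G4,9), (18,G1,10), (23,G1,11.5), (23,G4,11.5), (24,G2,13), (26,G1,14), (27,G1,15.5), (27,G2,15.5), (31,G4,17)
Step 2: Sum ranks within each group.
R_1 = 54.5 (n_1 = 5)
R_2 = 42 (n_2 = 4)
R_3 = 19 (n_3 = 5)
R_4 = 37.5 (n_4 = 3)
Step 3: H = 12/(N(N+1)) * sum(R_i^2/n_i) - 3(N+1)
     = 12/(17*18) * (54.5^2/5 + 42^2/4 + 19^2/5 + 37.5^2/3) - 3*18
     = 0.039216 * 1576 - 54
     = 7.803922.
Step 4: Ties present; correction factor C = 1 - 24/(17^3 - 17) = 0.995098. Corrected H = 7.803922 / 0.995098 = 7.842365.
Step 5: Under H0, H ~ chi^2(3); p-value = 0.049384.
Step 6: alpha = 0.05. reject H0.

H = 7.8424, df = 3, p = 0.049384, reject H0.


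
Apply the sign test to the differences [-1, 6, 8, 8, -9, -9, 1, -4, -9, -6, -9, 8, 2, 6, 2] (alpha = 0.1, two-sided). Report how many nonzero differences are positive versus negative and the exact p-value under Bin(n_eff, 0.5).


Step 1: Discard zero differences. Original n = 15; n_eff = number of nonzero differences = 15.
Nonzero differences (with sign): -1, +6, +8, +8, -9, -9, +1, -4, -9, -6, -9, +8, +2, +6, +2
Step 2: Count signs: positive = 8, negative = 7.
Step 3: Under H0: P(positive) = 0.5, so the number of positives S ~ Bin(15, 0.5).
Step 4: Two-sided exact p-value = sum of Bin(15,0.5) probabilities at or below the observed probability = 1.000000.
Step 5: alpha = 0.1. fail to reject H0.

n_eff = 15, pos = 8, neg = 7, p = 1.000000, fail to reject H0.


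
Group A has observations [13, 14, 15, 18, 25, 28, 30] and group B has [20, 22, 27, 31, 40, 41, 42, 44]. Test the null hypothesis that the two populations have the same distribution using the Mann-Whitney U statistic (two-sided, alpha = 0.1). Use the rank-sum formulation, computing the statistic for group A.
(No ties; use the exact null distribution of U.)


Step 1: Combine and sort all 15 observations; assign midranks.
sorted (value, group): (13,X), (14,X), (15,X), (18,X), (20,Y), (22,Y), (25,X), (27,Y), (28,X), (30,X), (31,Y), (40,Y), (41,Y), (42,Y), (44,Y)
ranks: 13->1, 14->2, 15->3, 18->4, 20->5, 22->6, 25->7, 27->8, 28->9, 30->10, 31->11, 40->12, 41->13, 42->14, 44->15
Step 2: Rank sum for X: R1 = 1 + 2 + 3 + 4 + 7 + 9 + 10 = 36.
Step 3: U_X = R1 - n1(n1+1)/2 = 36 - 7*8/2 = 36 - 28 = 8.
       U_Y = n1*n2 - U_X = 56 - 8 = 48.
Step 4: No ties, so the exact null distribution of U (based on enumerating the C(15,7) = 6435 equally likely rank assignments) gives the two-sided p-value.
Step 5: p-value = 0.020513; compare to alpha = 0.1. reject H0.

U_X = 8, p = 0.020513, reject H0 at alpha = 0.1.


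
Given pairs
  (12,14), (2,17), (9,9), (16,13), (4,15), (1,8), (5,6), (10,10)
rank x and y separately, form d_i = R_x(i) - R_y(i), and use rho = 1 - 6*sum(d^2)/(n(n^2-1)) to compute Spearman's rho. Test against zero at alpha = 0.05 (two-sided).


Step 1: Rank x and y separately (midranks; no ties here).
rank(x): 12->7, 2->2, 9->5, 16->8, 4->3, 1->1, 5->4, 10->6
rank(y): 14->6, 17->8, 9->3, 13->5, 15->7, 8->2, 6->1, 10->4
Step 2: d_i = R_x(i) - R_y(i); compute d_i^2.
  (7-6)^2=1, (2-8)^2=36, (5-3)^2=4, (8-5)^2=9, (3-7)^2=16, (1-2)^2=1, (4-1)^2=9, (6-4)^2=4
sum(d^2) = 80.
Step 3: rho = 1 - 6*80 / (8*(8^2 - 1)) = 1 - 480/504 = 0.047619.
Step 4: Under H0, t = rho * sqrt((n-2)/(1-rho^2)) = 0.1168 ~ t(6).
Step 5: Two-sided p-value from the t-distribution with 6 df = 0.910849.
Step 6: alpha = 0.05. fail to reject H0.

rho = 0.0476, p = 0.910849, fail to reject H0 at alpha = 0.05.


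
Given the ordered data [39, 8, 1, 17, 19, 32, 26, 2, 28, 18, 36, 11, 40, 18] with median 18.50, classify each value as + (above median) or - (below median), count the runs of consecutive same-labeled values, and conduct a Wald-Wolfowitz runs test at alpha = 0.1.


Step 1: Compute median = 18.50; label A = above, B = below.
Labels in order: ABBBAAABABABAB  (n_A = 7, n_B = 7)
Step 2: Count runs R = 10.
Step 3: Under H0 (random ordering), E[R] = 2*n_A*n_B/(n_A+n_B) + 1 = 2*7*7/14 + 1 = 8.0000.
        Var[R] = 2*n_A*n_B*(2*n_A*n_B - n_A - n_B) / ((n_A+n_B)^2 * (n_A+n_B-1)) = 8232/2548 = 3.2308.
        SD[R] = 1.7974.
Step 4: Continuity-corrected z = (R - 0.5 - E[R]) / SD[R] = (10 - 0.5 - 8.0000) / 1.7974 = 0.8345.
Step 5: Two-sided p-value via normal approximation = 2*(1 - Phi(|z|)) = 0.403986.
Step 6: alpha = 0.1. fail to reject H0.

R = 10, z = 0.8345, p = 0.403986, fail to reject H0.


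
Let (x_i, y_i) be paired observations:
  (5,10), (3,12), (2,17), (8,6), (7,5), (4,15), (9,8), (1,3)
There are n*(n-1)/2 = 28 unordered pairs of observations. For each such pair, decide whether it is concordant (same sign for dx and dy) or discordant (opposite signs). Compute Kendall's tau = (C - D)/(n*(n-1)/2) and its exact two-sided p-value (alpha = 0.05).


Step 1: Enumerate the 28 unordered pairs (i,j) with i<j and classify each by sign(x_j-x_i) * sign(y_j-y_i).
  (1,2):dx=-2,dy=+2->D; (1,3):dx=-3,dy=+7->D; (1,4):dx=+3,dy=-4->D; (1,5):dx=+2,dy=-5->D
  (1,6):dx=-1,dy=+5->D; (1,7):dx=+4,dy=-2->D; (1,8):dx=-4,dy=-7->C; (2,3):dx=-1,dy=+5->D
  (2,4):dx=+5,dy=-6->D; (2,5):dx=+4,dy=-7->D; (2,6):dx=+1,dy=+3->C; (2,7):dx=+6,dy=-4->D
  (2,8):dx=-2,dy=-9->C; (3,4):dx=+6,dy=-11->D; (3,5):dx=+5,dy=-12->D; (3,6):dx=+2,dy=-2->D
  (3,7):dx=+7,dy=-9->D; (3,8):dx=-1,dy=-14->C; (4,5):dx=-1,dy=-1->C; (4,6):dx=-4,dy=+9->D
  (4,7):dx=+1,dy=+2->C; (4,8):dx=-7,dy=-3->C; (5,6):dx=-3,dy=+10->D; (5,7):dx=+2,dy=+3->C
  (5,8):dx=-6,dy=-2->C; (6,7):dx=+5,dy=-7->D; (6,8):dx=-3,dy=-12->C; (7,8):dx=-8,dy=-5->C
Step 2: C = 11, D = 17, total pairs = 28.
Step 3: tau = (C - D)/(n(n-1)/2) = (11 - 17)/28 = -0.214286.
Step 4: Exact two-sided p-value (enumerate n! = 40320 permutations of y under H0): p = 0.548413.
Step 5: alpha = 0.05. fail to reject H0.

tau_b = -0.2143 (C=11, D=17), p = 0.548413, fail to reject H0.


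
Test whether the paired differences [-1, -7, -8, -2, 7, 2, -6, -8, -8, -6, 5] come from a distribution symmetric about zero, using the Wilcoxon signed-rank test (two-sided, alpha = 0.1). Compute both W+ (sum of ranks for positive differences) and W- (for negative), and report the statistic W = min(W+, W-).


Step 1: Drop any zero differences (none here) and take |d_i|.
|d| = [1, 7, 8, 2, 7, 2, 6, 8, 8, 6, 5]
Step 2: Midrank |d_i| (ties get averaged ranks).
ranks: |1|->1, |7|->7.5, |8|->10, |2|->2.5, |7|->7.5, |2|->2.5, |6|->5.5, |8|->10, |8|->10, |6|->5.5, |5|->4
Step 3: Attach original signs; sum ranks with positive sign and with negative sign.
W+ = 7.5 + 2.5 + 4 = 14
W- = 1 + 7.5 + 10 + 2.5 + 5.5 + 10 + 10 + 5.5 = 52
(Check: W+ + W- = 66 should equal n(n+1)/2 = 66.)
Step 4: Test statistic W = min(W+, W-) = 14.
Step 5: Ties in |d|, so use the tie-corrected normal approximation.
        E[W] = n(n+1)/4 = 11*12/4 = 33.
        Tie groups: |d|=2 (t=2), |d|=6 (t=2), |d|=7 (t=2), |d|=8 (t=3); sum(t^3 - t) = 42.
        Var[W] = n(n+1)(2n+1)/24 - sum(t^3-t)/48 = 3036/24 - 42/48 = 125.625.
        z = (W - E[W]) / sqrt(Var[W]) = (14 - 33) / 11.2083 = -1.6952.
        Two-sided p = 2*Phi(z) = 0.090041.
Step 6: alpha = 0.1. reject H0.

W+ = 14, W- = 52, W = min = 14, p = 0.090041, reject H0.
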